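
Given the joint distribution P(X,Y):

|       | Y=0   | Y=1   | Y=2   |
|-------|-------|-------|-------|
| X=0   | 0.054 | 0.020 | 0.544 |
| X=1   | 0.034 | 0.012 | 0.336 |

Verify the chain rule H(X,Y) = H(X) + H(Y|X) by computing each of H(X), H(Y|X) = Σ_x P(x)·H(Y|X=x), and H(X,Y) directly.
H(X) = 0.9594 bits, H(Y|X) = 0.6297 bits, H(X,Y) = 1.5892 bits

Marginal of X (row sums):
  P(X=0) = 0.054 + 0.020 + 0.544 = 0.618
  P(X=1) = 0.034 + 0.012 + 0.336 = 0.382
H(X) = -[0.618·log₂(0.618) + 0.382·log₂(0.382)]
  = 0.42909 + 0.53035 = 0.9594 bits

H(Y|X) = Σ_x P(x)·H(Y|X=x):
  X=0: P(X=0) = 0.618, P(Y|X=0) = (9/103, 10/309, 272/309) → H(Y|X=0) = 0.62942
  X=1: P(X=1) = 0.382, P(Y|X=1) = (17/191, 6/191, 168/191) → H(Y|X=1) = 0.63028
H(Y|X) = 0.618·0.62942 + 0.382·0.63028 = 0.6297 bits

H(X,Y) = -Σ_{x,y} P(x,y) log₂ P(x,y). Per-cell terms -P(x,y)·log₂P(x,y):
  X=0: 0.22739, 0.11288, 0.47781
  X=1: 0.16586, 0.07657, 0.52868
Sum of the 6 terms: H(X,Y) = 1.5892 bits

Chain rule check:
  H(X) + H(Y|X) = 0.9594 + 0.6297 = 1.5891 bits
  H(X,Y) = 1.5892 bits
✓ Chain rule verified (Δ = 0.0001 is 4-dp rounding noise: each of the three values was rounded independently).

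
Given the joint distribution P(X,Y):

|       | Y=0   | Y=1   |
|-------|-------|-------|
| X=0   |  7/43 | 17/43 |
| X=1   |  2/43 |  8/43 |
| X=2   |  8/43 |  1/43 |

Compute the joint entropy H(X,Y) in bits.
2.1905 bits

H(X,Y) = -Σ_{x,y} P(x,y) log₂ P(x,y). Per-cell terms -P(x,y)·log₂P(x,y):
  X=0: 0.4263, 0.5293
  X=1: 0.2059, 0.4514
  X=2: 0.4514, 0.1262
Sum of the 6 terms: H(X,Y) = 2.1905 bits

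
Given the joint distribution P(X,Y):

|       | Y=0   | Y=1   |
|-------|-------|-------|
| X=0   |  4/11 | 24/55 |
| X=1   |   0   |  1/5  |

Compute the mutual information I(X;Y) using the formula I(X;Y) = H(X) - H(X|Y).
0.1504 bits

I(X;Y) = H(X) - H(X|Y)

Marginal of X (row sums):
  P(X=0) = 4/11 + 24/55 = 4/5
  P(X=1) = 0 + 1/5 = 1/5
H(X) = -[(4/5)·log₂(4/5) + (1/5)·log₂(1/5)]
  = 0.2575 + 0.4644 = 0.7219 bits

Marginal of Y (column sums):
  P(Y=0) = 4/11 + 0 = 4/11
  P(Y=1) = 24/55 + 1/5 = 7/11
H(X|Y) = Σ_y P(y)·H(X|Y=y):
  Y=0: P(Y=0) = 4/11, P(X|Y=0) = (1, 0) → H(X|Y=0) = 0.0000
  Y=1: P(Y=1) = 7/11, P(X|Y=1) = (24/35, 11/35) → H(X|Y=1) = 0.8981
H(X|Y) = (4/11)·0.0000 + (7/11)·0.8981 = 0.5715 bits

I(X;Y) = H(X) - H(X|Y) = 0.7219 - 0.5715 = 0.1504 bits

Cross-check via I(X;Y) = H(X) + H(Y) - H(X,Y): computing H(Y) from the column sums and H(X,Y) from the 4 cells in the same way gives H(Y) = 0.9457 bits and H(X,Y) = 1.5172 bits, so
I(X;Y) = 0.7219 + 0.9457 - 1.5172 = 0.1504 bits ✓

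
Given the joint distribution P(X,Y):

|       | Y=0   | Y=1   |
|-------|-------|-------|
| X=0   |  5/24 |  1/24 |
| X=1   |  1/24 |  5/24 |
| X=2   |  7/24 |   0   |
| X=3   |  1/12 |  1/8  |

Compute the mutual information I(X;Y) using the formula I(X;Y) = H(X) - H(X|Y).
0.4271 bits

I(X;Y) = H(X) - H(X|Y)

Marginal of X (row sums):
  P(X=0) = 5/24 + 1/24 = 1/4
  P(X=1) = 1/24 + 5/24 = 1/4
  P(X=2) = 7/24 + 0 = 7/24
  P(X=3) = 1/12 + 1/8 = 5/24
H(X) = -[(1/4)·log₂(1/4) + (1/4)·log₂(1/4) + (7/24)·log₂(7/24) + (5/24)·log₂(5/24)]
  = 0.50000 + 0.50000 + 0.51847 + 0.47147 = 1.9899 bits

Marginal of Y (column sums):
  P(Y=0) = 5/24 + 1/24 + 7/24 + 1/12 = 5/8
  P(Y=1) = 1/24 + 5/24 + 0 + 1/8 = 3/8
H(X|Y) = Σ_y P(y)·H(X|Y=y):
  Y=0: P(Y=0) = 5/8, P(X|Y=0) = (1/3, 1/15, 7/15, 2/15) → H(X|Y=0) = 1.68948
  Y=1: P(Y=1) = 3/8, P(X|Y=1) = (1/9, 5/9, 0, 1/3) → H(X|Y=1) = 1.35164
H(X|Y) = (5/8)·1.68948 + (3/8)·1.35164 = 1.5628 bits

I(X;Y) = H(X) - H(X|Y) = 1.9899 - 1.5628 = 0.4271 bits

Cross-check via I(X;Y) = H(X) + H(Y) - H(X,Y): computing H(Y) from the column sums and H(X,Y) from the 8 cells in the same way gives H(Y) = 0.9544 bits and H(X,Y) = 2.5172 bits, so
I(X;Y) = 1.9899 + 0.9544 - 2.5172 = 0.4271 bits ✓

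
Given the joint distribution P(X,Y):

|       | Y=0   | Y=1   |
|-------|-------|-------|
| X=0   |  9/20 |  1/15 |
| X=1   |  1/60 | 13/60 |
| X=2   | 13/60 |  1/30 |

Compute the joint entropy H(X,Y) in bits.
1.9970 bits

H(X,Y) = -Σ_{x,y} P(x,y) log₂ P(x,y). Per-cell terms -P(x,y)·log₂P(x,y):
  X=0: 0.51840, 0.26046
  X=1: 0.09845, 0.47806
  X=2: 0.47806, 0.16356
Sum of the 6 terms: H(X,Y) = 1.9970 bits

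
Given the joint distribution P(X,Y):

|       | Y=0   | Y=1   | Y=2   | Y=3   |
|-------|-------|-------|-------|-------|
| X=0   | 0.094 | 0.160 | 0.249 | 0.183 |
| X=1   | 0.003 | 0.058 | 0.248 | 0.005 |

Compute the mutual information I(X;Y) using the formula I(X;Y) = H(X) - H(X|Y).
0.1660 bits

I(X;Y) = H(X) - H(X|Y)

Marginal of X (row sums):
  P(X=0) = 0.094 + 0.160 + 0.249 + 0.183 = 0.686
  P(X=1) = 0.003 + 0.058 + 0.248 + 0.005 = 0.314
H(X) = -[0.686·log₂(0.686) + 0.314·log₂(0.314)]
  = 0.37299 + 0.52475 = 0.89774 bits

Marginal of Y (column sums):
  P(Y=0) = 0.094 + 0.003 = 0.097
  P(Y=1) = 0.160 + 0.058 = 0.218
  P(Y=2) = 0.249 + 0.248 = 0.497
  P(Y=3) = 0.183 + 0.005 = 0.188
H(X|Y) = Σ_y P(y)·H(X|Y=y):
  Y=0: P(Y=0) = 0.097, P(X|Y=0) = (94/97, 3/97) → H(X|Y=0) = 0.19902
  Y=1: P(Y=1) = 0.218, P(X|Y=1) = (80/109, 29/109) → H(X|Y=1) = 0.83575
  Y=2: P(Y=2) = 0.497, P(X|Y=2) = (249/497, 248/497) → H(X|Y=2) = 1.00000
  Y=3: P(Y=3) = 0.188, P(X|Y=3) = (183/188, 5/188) → H(X|Y=3) = 0.17702
H(X|Y) = 0.097·0.19902 + 0.218·0.83575 + 0.497·1.00000 + 0.188·0.17702 = 0.73178 bits

I(X;Y) = H(X) - H(X|Y) = 0.89774 - 0.73178 = 0.1660 bits

Cross-check via I(X;Y) = H(X) + H(Y) - H(X,Y): computing H(Y) from the column sums and H(X,Y) from the 8 cells in the same way gives H(Y) = 1.76019 bits and H(X,Y) = 2.49196 bits, so
I(X;Y) = 0.89774 + 1.76019 - 2.49196 = 0.1660 bits ✓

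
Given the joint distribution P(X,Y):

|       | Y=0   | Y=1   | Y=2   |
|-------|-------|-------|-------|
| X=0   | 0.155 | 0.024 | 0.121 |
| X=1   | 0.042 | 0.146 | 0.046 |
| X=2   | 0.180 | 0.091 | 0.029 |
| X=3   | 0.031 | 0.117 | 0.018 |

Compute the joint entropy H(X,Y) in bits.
3.2464 bits

H(X,Y) = -Σ_{x,y} P(x,y) log₂ P(x,y). Per-cell terms -P(x,y)·log₂P(x,y):
  X=0: 0.4169, 0.1291, 0.3687
  X=1: 0.1921, 0.4053, 0.2043
  X=2: 0.4453, 0.3147, 0.1481
  X=3: 0.1554, 0.3622, 0.1043
Sum of the 12 terms: H(X,Y) = 3.2464 bits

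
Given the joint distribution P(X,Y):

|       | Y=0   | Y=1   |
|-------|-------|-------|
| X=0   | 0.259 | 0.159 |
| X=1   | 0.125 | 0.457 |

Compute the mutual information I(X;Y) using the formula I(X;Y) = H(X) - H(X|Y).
0.1234 bits

I(X;Y) = H(X) - H(X|Y)

Marginal of X (row sums):
  P(X=0) = 0.259 + 0.159 = 0.418
  P(X=1) = 0.125 + 0.457 = 0.582
H(X) = -[0.418·log₂(0.418) + 0.582·log₂(0.582)]
  = 0.5260 + 0.4545 = 0.9805 bits

Marginal of Y (column sums):
  P(Y=0) = 0.259 + 0.125 = 0.384
  P(Y=1) = 0.159 + 0.457 = 0.616
H(X|Y) = Σ_y P(y)·H(X|Y=y):
  Y=0: P(Y=0) = 0.384, P(X|Y=0) = (259/384, 125/384) → H(X|Y=0) = 0.9103
  Y=1: P(Y=1) = 0.616, P(X|Y=1) = (159/616, 457/616) → H(X|Y=1) = 0.8239
H(X|Y) = 0.384·0.9103 + 0.616·0.8239 = 0.8571 bits

I(X;Y) = H(X) - H(X|Y) = 0.9805 - 0.8571 = 0.1234 bits

Cross-check via I(X;Y) = H(X) + H(Y) - H(X,Y): computing H(Y) from the column sums and H(X,Y) from the 4 cells in the same way gives H(Y) = 0.9608 bits and H(X,Y) = 1.8179 bits, so
I(X;Y) = 0.9805 + 0.9608 - 1.8179 = 0.1234 bits ✓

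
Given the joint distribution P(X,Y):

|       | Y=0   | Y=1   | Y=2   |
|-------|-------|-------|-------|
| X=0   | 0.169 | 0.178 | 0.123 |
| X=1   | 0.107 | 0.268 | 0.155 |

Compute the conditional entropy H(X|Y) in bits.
0.9740 bits

H(X|Y) = H(X,Y) - H(Y)

H(X,Y) = -Σ_{x,y} P(x,y) log₂ P(x,y). Per-cell terms -P(x,y)·log₂P(x,y):
  X=0: 0.43347, 0.44323, 0.37186
  X=1: 0.34500, 0.50912, 0.41690
Sum of the 6 terms: H(X,Y) = 2.5196 bits

Marginal of Y (column sums):
  P(Y=0) = 0.169 + 0.107 = 0.276
  P(Y=1) = 0.178 + 0.268 = 0.446
  P(Y=2) = 0.123 + 0.155 = 0.278
H(Y) = -[0.276·log₂(0.276) + 0.446·log₂(0.446) + 0.278·log₂(0.278)]
  = 0.51260 + 0.51954 + 0.51342 = 1.5456 bits

H(X|Y) = H(X,Y) - H(Y) = 2.5196 - 1.5456 = 0.9740 bits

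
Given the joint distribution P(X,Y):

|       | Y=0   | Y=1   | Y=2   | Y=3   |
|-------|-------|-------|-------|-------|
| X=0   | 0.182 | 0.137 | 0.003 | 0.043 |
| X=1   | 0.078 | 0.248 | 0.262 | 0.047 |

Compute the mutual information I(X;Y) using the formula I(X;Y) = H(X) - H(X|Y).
0.2425 bits

I(X;Y) = H(X) - H(X|Y)

Marginal of X (row sums):
  P(X=0) = 0.182 + 0.137 + 0.003 + 0.043 = 0.365
  P(X=1) = 0.078 + 0.248 + 0.262 + 0.047 = 0.635
H(X) = -[0.365·log₂(0.365) + 0.635·log₂(0.635)]
  = 0.530722 + 0.416034 = 0.94676 bits

Marginal of Y (column sums):
  P(Y=0) = 0.182 + 0.078 = 0.260
  P(Y=1) = 0.137 + 0.248 = 0.385
  P(Y=2) = 0.003 + 0.262 = 0.265
  P(Y=3) = 0.043 + 0.047 = 0.090
H(X|Y) = Σ_y P(y)·H(X|Y=y):
  Y=0: P(Y=0) = 0.260, P(X|Y=0) = (7/10, 3/10) → H(X|Y=0) = 0.881291
  Y=1: P(Y=1) = 0.385, P(X|Y=1) = (137/385, 248/385) → H(X|Y=1) = 0.939179
  Y=2: P(Y=2) = 0.265, P(X|Y=2) = (3/265, 262/265) → H(X|Y=2) = 0.089427
  Y=3: P(Y=3) = 0.090, P(X|Y=3) = (43/90, 47/90) → H(X|Y=3) = 0.998575
H(X|Y) = 0.260·0.881291 + 0.385·0.939179 + 0.265·0.089427 + 0.090·0.998575 = 0.70429 bits

I(X;Y) = H(X) - H(X|Y) = 0.94676 - 0.70429 = 0.2425 bits

Cross-check via I(X;Y) = H(X) + H(Y) - H(X,Y): computing H(Y) from the column sums and H(X,Y) from the 8 cells in the same way gives H(Y) = 1.85584 bits and H(X,Y) = 2.56013 bits, so
I(X;Y) = 0.94676 + 1.85584 - 2.56013 = 0.2425 bits ✓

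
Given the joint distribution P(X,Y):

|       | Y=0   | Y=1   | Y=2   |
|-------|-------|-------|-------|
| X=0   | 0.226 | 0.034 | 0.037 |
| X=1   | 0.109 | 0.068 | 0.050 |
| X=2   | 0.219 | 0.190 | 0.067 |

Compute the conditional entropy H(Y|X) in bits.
1.3359 bits

H(Y|X) = H(X,Y) - H(X)

H(X,Y) = -Σ_{x,y} P(x,y) log₂ P(x,y). Per-cell terms -P(x,y)·log₂P(x,y):
  X=0: 0.484907, 0.165863, 0.175984
  X=1: 0.348538, 0.263726, 0.216096
  X=2: 0.479828, 0.455226, 0.261280
Sum of the 9 terms: H(X,Y) = 2.85145 bits

Marginal of X (row sums):
  P(X=0) = 0.226 + 0.034 + 0.037 = 0.297
  P(X=1) = 0.109 + 0.068 + 0.050 = 0.227
  P(X=2) = 0.219 + 0.190 + 0.067 = 0.476
H(X) = -[0.297·log₂(0.297) + 0.227·log₂(0.227) + 0.476·log₂(0.476)]
  = 0.520185 + 0.485607 + 0.509780 = 1.51557 bits

H(Y|X) = H(X,Y) - H(X) = 2.85145 - 1.51557 = 1.3359 bits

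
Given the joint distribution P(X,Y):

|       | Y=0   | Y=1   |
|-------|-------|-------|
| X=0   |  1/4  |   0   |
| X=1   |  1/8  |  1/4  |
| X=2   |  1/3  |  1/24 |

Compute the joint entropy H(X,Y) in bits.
2.0944 bits

H(X,Y) = -Σ_{x,y} P(x,y) log₂ P(x,y). Per-cell terms -P(x,y)·log₂P(x,y):
  X=0: 0.50000, 0.00000
  X=1: 0.37500, 0.50000
  X=2: 0.52832, 0.19104
  (cells with P = 0 contribute 0)
Sum of the 6 terms: H(X,Y) = 2.0944 bits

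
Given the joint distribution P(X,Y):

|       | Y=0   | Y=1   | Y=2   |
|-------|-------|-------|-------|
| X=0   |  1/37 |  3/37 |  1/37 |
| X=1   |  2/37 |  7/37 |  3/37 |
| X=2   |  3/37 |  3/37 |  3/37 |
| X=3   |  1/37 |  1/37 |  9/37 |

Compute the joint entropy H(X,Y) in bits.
3.2107 bits

H(X,Y) = -Σ_{x,y} P(x,y) log₂ P(x,y). Per-cell terms -P(x,y)·log₂P(x,y):
  X=0: 0.14080, 0.29388, 0.14080
  X=1: 0.22754, 0.45445, 0.29388
  X=2: 0.29388, 0.29388, 0.29388
  X=3: 0.14080, 0.14080, 0.49610
Sum of the 12 terms: H(X,Y) = 3.2107 bits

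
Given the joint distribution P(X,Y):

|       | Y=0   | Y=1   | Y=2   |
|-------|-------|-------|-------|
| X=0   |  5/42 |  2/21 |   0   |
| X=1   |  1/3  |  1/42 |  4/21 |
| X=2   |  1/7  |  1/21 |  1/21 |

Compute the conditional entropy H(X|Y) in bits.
1.2511 bits

H(X|Y) = H(X,Y) - H(Y)

H(X,Y) = -Σ_{x,y} P(x,y) log₂ P(x,y). Per-cell terms -P(x,y)·log₂P(x,y):
  X=0: 0.36552, 0.32308, 0.00000
  X=1: 0.52832, 0.12839, 0.45568
  X=2: 0.40105, 0.20916, 0.20916
  (cells with P = 0 contribute 0)
Sum of the 9 terms: H(X,Y) = 2.6204 bits

Marginal of Y (column sums):
  P(Y=0) = 5/42 + 1/3 + 1/7 = 25/42
  P(Y=1) = 2/21 + 1/42 + 1/21 = 1/6
  P(Y=2) = 0 + 4/21 + 1/21 = 5/21
H(Y) = -[(25/42)·log₂(25/42) + (1/6)·log₂(1/6) + (5/21)·log₂(5/21)]
  = 0.44551 + 0.43083 + 0.49295 = 1.3693 bits

H(X|Y) = H(X,Y) - H(Y) = 2.6204 - 1.3693 = 1.2511 bits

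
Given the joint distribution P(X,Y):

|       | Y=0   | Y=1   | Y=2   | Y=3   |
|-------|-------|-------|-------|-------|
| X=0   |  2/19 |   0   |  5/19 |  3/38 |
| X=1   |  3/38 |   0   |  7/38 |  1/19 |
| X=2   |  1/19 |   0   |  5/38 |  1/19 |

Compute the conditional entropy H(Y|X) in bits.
1.3959 bits

H(Y|X) = H(X,Y) - H(X)

H(X,Y) = -Σ_{x,y} P(x,y) log₂ P(x,y). Per-cell terms -P(x,y)·log₂P(x,y):
  X=0: 0.34189, 0.00000, 0.50684, 0.28918
  X=1: 0.28918, 0.00000, 0.44958, 0.22358
  X=2: 0.22358, 0.00000, 0.38500, 0.22358
  (cells with P = 0 contribute 0)
Sum of the 12 terms: H(X,Y) = 2.9324 bits

Marginal of X (row sums):
  P(X=0) = 2/19 + 0 + 5/19 + 3/38 = 17/38
  P(X=1) = 3/38 + 0 + 7/38 + 1/19 = 6/19
  P(X=2) = 1/19 + 0 + 5/38 + 1/19 = 9/38
H(X) = -[(17/38)·log₂(17/38) + (6/19)·log₂(6/19) + (9/38)·log₂(9/38)]
  = 0.51916 + 0.52515 + 0.49216 = 1.5365 bits

H(Y|X) = H(X,Y) - H(X) = 2.9324 - 1.5365 = 1.3959 bits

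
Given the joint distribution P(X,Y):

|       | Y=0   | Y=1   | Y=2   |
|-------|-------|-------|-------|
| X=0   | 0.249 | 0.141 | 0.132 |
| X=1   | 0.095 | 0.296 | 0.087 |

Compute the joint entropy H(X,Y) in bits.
2.4325 bits

H(X,Y) = -Σ_{x,y} P(x,y) log₂ P(x,y). Per-cell terms -P(x,y)·log₂P(x,y):
  X=0: 0.4994, 0.3985, 0.3856
  X=1: 0.3226, 0.5199, 0.3065
Sum of the 6 terms: H(X,Y) = 2.4325 bits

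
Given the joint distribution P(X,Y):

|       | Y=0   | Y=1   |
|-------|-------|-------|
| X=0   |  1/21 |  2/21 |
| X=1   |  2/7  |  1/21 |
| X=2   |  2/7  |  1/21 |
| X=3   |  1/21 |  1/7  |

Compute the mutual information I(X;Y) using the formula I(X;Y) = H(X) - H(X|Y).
0.2381 bits

I(X;Y) = H(X) - H(X|Y)

Marginal of X (row sums):
  P(X=0) = 1/21 + 2/21 = 1/7
  P(X=1) = 2/7 + 1/21 = 1/3
  P(X=2) = 2/7 + 1/21 = 1/3
  P(X=3) = 1/21 + 1/7 = 4/21
H(X) = -[(1/7)·log₂(1/7) + (1/3)·log₂(1/3) + (1/3)·log₂(1/3) + (4/21)·log₂(4/21)]
  = 0.40105 + 0.52832 + 0.52832 + 0.45568 = 1.91337 bits

Marginal of Y (column sums):
  P(Y=0) = 1/21 + 2/7 + 2/7 + 1/21 = 2/3
  P(Y=1) = 2/21 + 1/21 + 1/21 + 1/7 = 1/3
H(X|Y) = Σ_y P(y)·H(X|Y=y):
  Y=0: P(Y=0) = 2/3, P(X|Y=0) = (1/14, 3/7, 3/7, 1/14) → H(X|Y=0) = 1.59167
  Y=1: P(Y=1) = 1/3, P(X|Y=1) = (2/7, 1/7, 1/7, 3/7) → H(X|Y=1) = 1.84237
H(X|Y) = (2/3)·1.59167 + (1/3)·1.84237 = 1.67524 bits

I(X;Y) = H(X) - H(X|Y) = 1.91337 - 1.67524 = 0.2381 bits

Cross-check via I(X;Y) = H(X) + H(Y) - H(X,Y): computing H(Y) from the column sums and H(X,Y) from the 8 cells in the same way gives H(Y) = 0.91830 bits and H(X,Y) = 2.59353 bits, so
I(X;Y) = 1.91337 + 0.91830 - 2.59353 = 0.2381 bits ✓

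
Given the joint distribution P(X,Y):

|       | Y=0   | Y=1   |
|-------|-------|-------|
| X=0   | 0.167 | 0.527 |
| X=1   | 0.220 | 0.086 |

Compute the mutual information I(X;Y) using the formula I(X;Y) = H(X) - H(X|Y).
0.1481 bits

I(X;Y) = H(X) - H(X|Y)

Marginal of X (row sums):
  P(X=0) = 0.167 + 0.527 = 0.694
  P(X=1) = 0.220 + 0.086 = 0.306
H(X) = -[0.694·log₂(0.694) + 0.306·log₂(0.306)]
  = 0.36573 + 0.52277 = 0.8885 bits

Marginal of Y (column sums):
  P(Y=0) = 0.167 + 0.220 = 0.387
  P(Y=1) = 0.527 + 0.086 = 0.613
H(X|Y) = Σ_y P(y)·H(X|Y=y):
  Y=0: P(Y=0) = 0.387, P(X|Y=0) = (167/387, 220/387) → H(X|Y=0) = 0.98643
  Y=1: P(Y=1) = 0.613, P(X|Y=1) = (527/613, 86/613) → H(X|Y=1) = 0.58501
H(X|Y) = 0.387·0.98643 + 0.613·0.58501 = 0.7404 bits

I(X;Y) = H(X) - H(X|Y) = 0.8885 - 0.7404 = 0.1481 bits

Cross-check via I(X;Y) = H(X) + H(Y) - H(X,Y): computing H(Y) from the column sums and H(X,Y) from the 4 cells in the same way gives H(Y) = 0.9628 bits and H(X,Y) = 1.7032 bits, so
I(X;Y) = 0.8885 + 0.9628 - 1.7032 = 0.1481 bits ✓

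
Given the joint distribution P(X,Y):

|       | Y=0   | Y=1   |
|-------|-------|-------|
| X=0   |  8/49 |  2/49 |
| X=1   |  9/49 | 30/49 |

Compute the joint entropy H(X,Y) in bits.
1.4976 bits

H(X,Y) = -Σ_{x,y} P(x,y) log₂ P(x,y). Per-cell terms -P(x,y)·log₂P(x,y):
  X=0: 0.426891, 0.188356
  X=1: 0.449042, 0.433359
Sum of the 4 terms: H(X,Y) = 1.4976 bits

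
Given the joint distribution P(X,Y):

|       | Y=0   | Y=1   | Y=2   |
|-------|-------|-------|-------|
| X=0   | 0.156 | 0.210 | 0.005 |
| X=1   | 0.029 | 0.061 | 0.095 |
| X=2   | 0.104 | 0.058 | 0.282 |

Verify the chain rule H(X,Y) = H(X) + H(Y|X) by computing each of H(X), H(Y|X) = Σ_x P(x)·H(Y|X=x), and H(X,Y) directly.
H(X) = 1.5012 bits, H(Y|X) = 1.2377 bits, H(X,Y) = 2.7389 bits

Marginal of X (row sums):
  P(X=0) = 0.156 + 0.210 + 0.005 = 0.371
  P(X=1) = 0.029 + 0.061 + 0.095 = 0.185
  P(X=2) = 0.104 + 0.058 + 0.282 = 0.444
H(X) = -[0.371·log₂(0.371) + 0.185·log₂(0.185) + 0.444·log₂(0.444)]
  = 0.53072 + 0.45036 + 0.52009 = 1.5012 bits

H(Y|X) = Σ_x P(x)·H(Y|X=x):
  X=0: P(X=0) = 0.371, P(Y|X=0) = (156/371, 30/53, 5/371) → H(Y|X=0) = 1.07402
  X=1: P(X=1) = 0.185, P(Y|X=1) = (29/185, 61/185, 19/37) → H(Y|X=1) = 1.44061
  X=2: P(X=2) = 0.444, P(Y|X=2) = (26/111, 29/222, 47/74) → H(Y|X=2) = 1.29000
H(Y|X) = 0.371·1.07402 + 0.185·1.44061 + 0.444·1.29000 = 1.2377 bits

H(X,Y) = -Σ_{x,y} P(x,y) log₂ P(x,y). Per-cell terms -P(x,y)·log₂P(x,y):
  X=0: 0.41814, 0.47282, 0.03822
  X=1: 0.14813, 0.24614, 0.32261
  X=2: 0.33960, 0.23825, 0.51500
Sum of the 9 terms: H(X,Y) = 2.7389 bits

Chain rule check:
  H(X) + H(Y|X) = 1.5012 + 1.2377 = 2.7389 bits
  H(X,Y) = 2.7389 bits
✓ Chain rule verified.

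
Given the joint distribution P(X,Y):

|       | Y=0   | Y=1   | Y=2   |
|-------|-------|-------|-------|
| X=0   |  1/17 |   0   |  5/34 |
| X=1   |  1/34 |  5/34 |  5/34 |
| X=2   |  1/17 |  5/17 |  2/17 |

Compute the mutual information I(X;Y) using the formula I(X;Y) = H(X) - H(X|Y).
0.2294 bits

I(X;Y) = H(X) - H(X|Y)

Marginal of X (row sums):
  P(X=0) = 1/17 + 0 + 5/34 = 7/34
  P(X=1) = 1/34 + 5/34 + 5/34 = 11/34
  P(X=2) = 1/17 + 5/17 + 2/17 = 8/17
H(X) = -[(7/34)·log₂(7/34) + (11/34)·log₂(11/34) + (8/17)·log₂(8/17)]
  = 0.46943 + 0.52672 + 0.51175 = 1.5079 bits

Marginal of Y (column sums):
  P(Y=0) = 1/17 + 1/34 + 1/17 = 5/34
  P(Y=1) = 0 + 5/34 + 5/17 = 15/34
  P(Y=2) = 5/34 + 5/34 + 2/17 = 7/17
H(X|Y) = Σ_y P(y)·H(X|Y=y):
  Y=0: P(Y=0) = 5/34, P(X|Y=0) = (2/5, 1/5, 2/5) → H(X|Y=0) = 1.52193
  Y=1: P(Y=1) = 15/34, P(X|Y=1) = (0, 1/3, 2/3) → H(X|Y=1) = 0.91830
  Y=2: P(Y=2) = 7/17, P(X|Y=2) = (5/14, 5/14, 2/7) → H(X|Y=2) = 1.57741
H(X|Y) = (5/34)·1.52193 + (15/34)·0.91830 + (7/17)·1.57741 = 1.2785 bits

I(X;Y) = H(X) - H(X|Y) = 1.5079 - 1.2785 = 0.2294 bits

Cross-check via I(X;Y) = H(X) + H(Y) - H(X,Y): computing H(Y) from the column sums and H(X,Y) from the 9 cells in the same way gives H(Y) = 1.4546 bits and H(X,Y) = 2.7331 bits, so
I(X;Y) = 1.5079 + 1.4546 - 2.7331 = 0.2294 bits ✓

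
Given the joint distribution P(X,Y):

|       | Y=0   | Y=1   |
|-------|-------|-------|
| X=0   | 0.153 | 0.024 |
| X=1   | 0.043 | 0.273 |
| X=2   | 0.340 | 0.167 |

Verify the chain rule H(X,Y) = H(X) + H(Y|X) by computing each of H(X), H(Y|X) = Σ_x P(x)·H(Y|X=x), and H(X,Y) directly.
H(X) = 1.4642 bits, H(Y|X) = 0.7462 bits, H(X,Y) = 2.2104 bits

Marginal of X (row sums):
  P(X=0) = 0.153 + 0.024 = 0.177
  P(X=1) = 0.043 + 0.273 = 0.316
  P(X=2) = 0.340 + 0.167 = 0.507
H(X) = -[0.177·log₂(0.177) + 0.316·log₂(0.316) + 0.507·log₂(0.507)]
  = 0.44218 + 0.52519 + 0.49683 = 1.4642 bits

H(Y|X) = Σ_x P(x)·H(Y|X=x):
  X=0: P(X=0) = 0.177, P(Y|X=0) = (51/59, 8/59) → H(Y|X=0) = 0.57258
  X=1: P(X=1) = 0.316, P(Y|X=1) = (43/316, 273/316) → H(Y|X=1) = 0.57387
  X=2: P(X=2) = 0.507, P(Y|X=2) = (340/507, 167/507) → H(Y|X=2) = 0.91430
H(Y|X) = 0.177·0.57258 + 0.316·0.57387 + 0.507·0.91430 = 0.7462 bits

H(X,Y) = -Σ_{x,y} P(x,y) log₂ P(x,y). Per-cell terms -P(x,y)·log₂P(x,y):
  X=0: 0.41438, 0.12914
  X=1: 0.19520, 0.51134
  X=2: 0.52917, 0.43121
Sum of the 6 terms: H(X,Y) = 2.2104 bits

Chain rule check:
  H(X) + H(Y|X) = 1.4642 + 0.7462 = 2.2104 bits
  H(X,Y) = 2.2104 bits
✓ Chain rule verified.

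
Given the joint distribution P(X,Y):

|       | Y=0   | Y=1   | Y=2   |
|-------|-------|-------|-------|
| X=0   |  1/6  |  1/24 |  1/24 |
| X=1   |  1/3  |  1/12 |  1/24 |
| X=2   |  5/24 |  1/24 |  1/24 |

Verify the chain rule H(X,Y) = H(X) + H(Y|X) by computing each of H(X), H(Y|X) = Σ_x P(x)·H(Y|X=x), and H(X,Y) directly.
H(X) = 1.5343 bits, H(Y|X) = 1.1502 bits, H(X,Y) = 2.6846 bits

Marginal of X (row sums):
  P(X=0) = 1/6 + 1/24 + 1/24 = 1/4
  P(X=1) = 1/3 + 1/12 + 1/24 = 11/24
  P(X=2) = 5/24 + 1/24 + 1/24 = 7/24
H(X) = -[(1/4)·log₂(1/4) + (11/24)·log₂(11/24) + (7/24)·log₂(7/24)]
  = 0.50000 + 0.51587 + 0.51847 = 1.5343 bits

H(Y|X) = Σ_x P(x)·H(Y|X=x):
  X=0: P(X=0) = 1/4, P(Y|X=0) = (2/3, 1/6, 1/6) → H(Y|X=0) = 1.25163
  X=1: P(X=1) = 11/24, P(Y|X=1) = (8/11, 2/11, 1/11) → H(Y|X=1) = 1.09580
  X=2: P(X=2) = 7/24, P(Y|X=2) = (5/7, 1/7, 1/7) → H(Y|X=2) = 1.14883
H(Y|X) = (1/4)·1.25163 + (11/24)·1.09580 + (7/24)·1.14883 = 1.1502 bits

H(X,Y) = -Σ_{x,y} P(x,y) log₂ P(x,y). Per-cell terms -P(x,y)·log₂P(x,y):
  X=0: 0.43083, 0.19104, 0.19104
  X=1: 0.52832, 0.29875, 0.19104
  X=2: 0.47147, 0.19104, 0.19104
Sum of the 9 terms: H(X,Y) = 2.6846 bits

Chain rule check:
  H(X) + H(Y|X) = 1.5343 + 1.1502 = 2.6845 bits
  H(X,Y) = 2.6846 bits
✓ Chain rule verified (Δ = 0.0001 is 4-dp rounding noise: each of the three values was rounded independently).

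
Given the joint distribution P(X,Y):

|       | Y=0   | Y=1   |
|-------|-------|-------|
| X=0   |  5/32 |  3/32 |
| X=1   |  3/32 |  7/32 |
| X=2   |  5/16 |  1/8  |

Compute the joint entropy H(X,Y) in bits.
2.4378 bits

H(X,Y) = -Σ_{x,y} P(x,y) log₂ P(x,y). Per-cell terms -P(x,y)·log₂P(x,y):
  X=0: 0.4184, 0.3202
  X=1: 0.3202, 0.4796
  X=2: 0.5244, 0.3750
Sum of the 6 terms: H(X,Y) = 2.4378 bits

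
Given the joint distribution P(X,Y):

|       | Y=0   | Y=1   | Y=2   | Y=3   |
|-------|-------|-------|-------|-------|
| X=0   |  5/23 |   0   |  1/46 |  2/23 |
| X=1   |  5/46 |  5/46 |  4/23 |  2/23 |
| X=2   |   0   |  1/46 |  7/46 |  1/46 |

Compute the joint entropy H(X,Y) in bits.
2.9999 bits

H(X,Y) = -Σ_{x,y} P(x,y) log₂ P(x,y). Per-cell terms -P(x,y)·log₂P(x,y):
  X=0: 0.4786, 0.0000, 0.1201, 0.3064
  X=1: 0.3480, 0.3480, 0.4389, 0.3064
  X=2: 0.0000, 0.1201, 0.4133, 0.1201
  (cells with P = 0 contribute 0)
Sum of the 12 terms: H(X,Y) = 2.9999 bits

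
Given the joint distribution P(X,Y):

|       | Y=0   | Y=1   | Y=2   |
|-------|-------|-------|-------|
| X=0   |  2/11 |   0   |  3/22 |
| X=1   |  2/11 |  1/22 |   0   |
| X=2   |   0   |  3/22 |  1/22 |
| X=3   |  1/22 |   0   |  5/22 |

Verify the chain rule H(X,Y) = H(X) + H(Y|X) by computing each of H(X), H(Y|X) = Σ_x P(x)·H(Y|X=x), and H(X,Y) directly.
H(X) = 1.9698 bits, H(Y|X) = 0.8023 bits, H(X,Y) = 2.7722 bits

Marginal of X (row sums):
  P(X=0) = 2/11 + 0 + 3/22 = 7/22
  P(X=1) = 2/11 + 1/22 + 0 = 5/22
  P(X=2) = 0 + 3/22 + 1/22 = 2/11
  P(X=3) = 1/22 + 0 + 5/22 = 3/11
H(X) = -[(7/22)·log₂(7/22) + (5/22)·log₂(5/22) + (2/11)·log₂(2/11) + (3/11)·log₂(3/11)]
  = 0.525661 + 0.485796 + 0.447169 + 0.511219 = 1.9698 bits

H(Y|X) = Σ_x P(x)·H(Y|X=x):
  X=0: P(X=0) = 7/22, P(Y|X=0) = (4/7, 0, 3/7) → H(Y|X=0) = 0.985228
  X=1: P(X=1) = 5/22, P(Y|X=1) = (4/5, 1/5, 0) → H(Y|X=1) = 0.721928
  X=2: P(X=2) = 2/11, P(Y|X=2) = (0, 3/4, 1/4) → H(Y|X=2) = 0.811278
  X=3: P(X=3) = 3/11, P(Y|X=3) = (1/6, 0, 5/6) → H(Y|X=3) = 0.650022
H(Y|X) = (7/22)·0.985228 + (5/22)·0.721928 + (2/11)·0.811278 + (3/11)·0.650022 = 0.8023 bits

H(X,Y) = -Σ_{x,y} P(x,y) log₂ P(x,y). Per-cell terms -P(x,y)·log₂P(x,y):
  X=0: 0.447169, 0.000000, 0.391973
  X=1: 0.447169, 0.202701, 0.000000
  X=2: 0.000000, 0.391973, 0.202701
  X=3: 0.202701, 0.000000, 0.485796
  (cells with P = 0 contribute 0)
Sum of the 12 terms: H(X,Y) = 2.7722 bits

Chain rule check:
  H(X) + H(Y|X) = 1.9698 + 0.8023 = 2.7721 bits
  H(X,Y) = 2.7722 bits
✓ Chain rule verified (Δ = 0.0001 is 4-dp rounding noise: each of the three values was rounded independently).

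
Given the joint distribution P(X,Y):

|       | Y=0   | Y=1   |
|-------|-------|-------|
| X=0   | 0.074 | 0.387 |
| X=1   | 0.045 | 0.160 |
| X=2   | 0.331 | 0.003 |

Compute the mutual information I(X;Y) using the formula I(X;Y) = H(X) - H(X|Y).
0.5194 bits

I(X;Y) = H(X) - H(X|Y)

Marginal of X (row sums):
  P(X=0) = 0.074 + 0.387 = 0.461
  P(X=1) = 0.045 + 0.160 = 0.205
  P(X=2) = 0.331 + 0.003 = 0.334
H(X) = -[0.461·log₂(0.461) + 0.205·log₂(0.205) + 0.334·log₂(0.334)]
  = 0.5150 + 0.4687 + 0.5284 = 1.5121 bits

Marginal of Y (column sums):
  P(Y=0) = 0.074 + 0.045 + 0.331 = 0.450
  P(Y=1) = 0.387 + 0.160 + 0.003 = 0.550
H(X|Y) = Σ_y P(y)·H(X|Y=y):
  Y=0: P(Y=0) = 0.450, P(X|Y=0) = (37/225, 1/10, 331/450) → H(X|Y=0) = 1.0864
  Y=1: P(Y=1) = 0.550, P(X|Y=1) = (387/550, 16/55, 3/550) → H(X|Y=1) = 0.9160
H(X|Y) = 0.450·1.0864 + 0.550·0.9160 = 0.9927 bits

I(X;Y) = H(X) - H(X|Y) = 1.5121 - 0.9927 = 0.5194 bits

Cross-check via I(X;Y) = H(X) + H(Y) - H(X,Y): computing H(Y) from the column sums and H(X,Y) from the 6 cells in the same way gives H(Y) = 0.9928 bits and H(X,Y) = 1.9855 bits, so
I(X;Y) = 1.5121 + 0.9928 - 1.9855 = 0.5194 bits ✓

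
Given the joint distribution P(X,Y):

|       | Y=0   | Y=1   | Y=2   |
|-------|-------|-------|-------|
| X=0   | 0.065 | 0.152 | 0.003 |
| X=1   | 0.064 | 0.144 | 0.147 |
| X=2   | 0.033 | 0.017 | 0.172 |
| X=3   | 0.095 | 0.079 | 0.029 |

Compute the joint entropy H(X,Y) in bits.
3.2168 bits

H(X,Y) = -Σ_{x,y} P(x,y) log₂ P(x,y). Per-cell terms -P(x,y)·log₂P(x,y):
  X=0: 0.25632, 0.41311, 0.02514
  X=1: 0.25381, 0.40260, 0.40662
  X=2: 0.16241, 0.09993, 0.43680
  X=3: 0.32261, 0.28930, 0.14813
Sum of the 12 terms: H(X,Y) = 3.2168 bits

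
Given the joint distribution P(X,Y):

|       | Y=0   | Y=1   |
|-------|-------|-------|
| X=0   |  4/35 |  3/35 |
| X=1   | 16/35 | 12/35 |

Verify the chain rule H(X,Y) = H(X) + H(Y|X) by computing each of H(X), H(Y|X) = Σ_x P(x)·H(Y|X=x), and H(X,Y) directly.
H(X) = 0.7219 bits, H(Y|X) = 0.9852 bits, H(X,Y) = 1.7072 bits

Marginal of X (row sums):
  P(X=0) = 4/35 + 3/35 = 1/5
  P(X=1) = 16/35 + 12/35 = 4/5
H(X) = -[(1/5)·log₂(1/5) + (4/5)·log₂(4/5)]
  = 0.464386 + 0.257542 = 0.7219 bits

H(Y|X) = Σ_x P(x)·H(Y|X=x):
  X=0: P(X=0) = 1/5, P(Y|X=0) = (4/7, 3/7) → H(Y|X=0) = 0.985228
  X=1: P(X=1) = 4/5, P(Y|X=1) = (4/7, 3/7) → H(Y|X=1) = 0.985228
H(Y|X) = (1/5)·0.985228 + (4/5)·0.985228 = 0.9852 bits

H(X,Y) = -Σ_{x,y} P(x,y) log₂ P(x,y). Per-cell terms -P(x,y)·log₂P(x,y):
  X=0: 0.357632, 0.303799
  X=1: 0.516244, 0.529481
Sum of the 4 terms: H(X,Y) = 1.7072 bits

Chain rule check:
  H(X) + H(Y|X) = 0.7219 + 0.9852 = 1.7071 bits
  H(X,Y) = 1.7072 bits
✓ Chain rule verified (Δ = 0.0001 is 4-dp rounding noise: each of the three values was rounded independently).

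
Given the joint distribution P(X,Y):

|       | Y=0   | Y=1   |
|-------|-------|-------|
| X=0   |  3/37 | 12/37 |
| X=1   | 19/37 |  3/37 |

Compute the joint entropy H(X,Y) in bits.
1.6084 bits

H(X,Y) = -Σ_{x,y} P(x,y) log₂ P(x,y). Per-cell terms -P(x,y)·log₂P(x,y):
  X=0: 0.29388, 0.52686
  X=1: 0.49376, 0.29388
Sum of the 4 terms: H(X,Y) = 1.6084 bits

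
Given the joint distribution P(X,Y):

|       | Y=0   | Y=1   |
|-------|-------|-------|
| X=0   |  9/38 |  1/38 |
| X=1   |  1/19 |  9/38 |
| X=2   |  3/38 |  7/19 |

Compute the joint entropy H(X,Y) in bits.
2.1659 bits

H(X,Y) = -Σ_{x,y} P(x,y) log₂ P(x,y). Per-cell terms -P(x,y)·log₂P(x,y):
  X=0: 0.49216, 0.13810
  X=1: 0.22358, 0.49216
  X=2: 0.28918, 0.53074
Sum of the 6 terms: H(X,Y) = 2.1659 bits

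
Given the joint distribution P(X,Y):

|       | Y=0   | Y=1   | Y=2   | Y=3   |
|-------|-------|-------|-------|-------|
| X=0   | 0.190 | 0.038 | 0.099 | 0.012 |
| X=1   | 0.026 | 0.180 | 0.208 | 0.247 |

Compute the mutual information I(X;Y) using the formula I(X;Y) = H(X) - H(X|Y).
0.3152 bits

I(X;Y) = H(X) - H(X|Y)

Marginal of X (row sums):
  P(X=0) = 0.190 + 0.038 + 0.099 + 0.012 = 0.339
  P(X=1) = 0.026 + 0.180 + 0.208 + 0.247 = 0.661
H(X) = -[0.339·log₂(0.339) + 0.661·log₂(0.661)]
  = 0.52906 + 0.39480 = 0.92386 bits

Marginal of Y (column sums):
  P(Y=0) = 0.190 + 0.026 = 0.216
  P(Y=1) = 0.038 + 0.180 = 0.218
  P(Y=2) = 0.099 + 0.208 = 0.307
  P(Y=3) = 0.012 + 0.247 = 0.259
H(X|Y) = Σ_y P(y)·H(X|Y=y):
  Y=0: P(Y=0) = 0.216, P(X|Y=0) = (95/108, 13/108) → H(X|Y=0) = 0.53042
  Y=1: P(Y=1) = 0.218, P(X|Y=1) = (19/109, 90/109) → H(X|Y=1) = 0.66747
  Y=2: P(Y=2) = 0.307, P(X|Y=2) = (99/307, 208/307) → H(X|Y=2) = 0.90705
  Y=3: P(Y=3) = 0.259, P(X|Y=3) = (12/259, 247/259) → H(X|Y=3) = 0.27061
H(X|Y) = 0.216·0.53042 + 0.218·0.66747 + 0.307·0.90705 + 0.259·0.27061 = 0.60863 bits

I(X;Y) = H(X) - H(X|Y) = 0.92386 - 0.60863 = 0.3152 bits

Cross-check via I(X;Y) = H(X) + H(Y) - H(X,Y): computing H(Y) from the column sums and H(X,Y) from the 8 cells in the same way gives H(Y) = 1.98445 bits and H(X,Y) = 2.59308 bits, so
I(X;Y) = 0.92386 + 1.98445 - 2.59308 = 0.3152 bits ✓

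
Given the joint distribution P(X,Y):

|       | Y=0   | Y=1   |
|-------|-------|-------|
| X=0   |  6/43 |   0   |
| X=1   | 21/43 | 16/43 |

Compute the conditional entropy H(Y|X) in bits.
0.8491 bits

H(Y|X) = H(X,Y) - H(X)

H(X,Y) = -Σ_{x,y} P(x,y) log₂ P(x,y). Per-cell terms -P(x,y)·log₂P(x,y):
  X=0: 0.39646, 0.00000
  X=1: 0.50495, 0.53070
  (cells with P = 0 contribute 0)
Sum of the 4 terms: H(X,Y) = 1.4321 bits

Marginal of X (row sums):
  P(X=0) = 6/43 + 0 = 6/43
  P(X=1) = 21/43 + 16/43 = 37/43
H(X) = -[(6/43)·log₂(6/43) + (37/43)·log₂(37/43)]
  = 0.39646 + 0.18656 = 0.5830 bits

H(Y|X) = H(X,Y) - H(X) = 1.4321 - 0.5830 = 0.8491 bits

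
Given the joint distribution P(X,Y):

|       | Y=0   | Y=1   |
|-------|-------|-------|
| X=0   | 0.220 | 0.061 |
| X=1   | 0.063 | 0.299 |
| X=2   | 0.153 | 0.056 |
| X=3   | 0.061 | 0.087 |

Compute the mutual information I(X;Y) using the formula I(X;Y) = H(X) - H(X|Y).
0.2265 bits

I(X;Y) = H(X) - H(X|Y)

Marginal of X (row sums):
  P(X=0) = 0.220 + 0.061 = 0.281
  P(X=1) = 0.063 + 0.299 = 0.362
  P(X=2) = 0.153 + 0.056 = 0.209
  P(X=3) = 0.061 + 0.087 = 0.148
H(X) = -[0.281·log₂(0.281) + 0.362·log₂(0.362) + 0.209·log₂(0.209) + 0.148·log₂(0.148)]
  = 0.5146 + 0.5307 + 0.4720 + 0.4079 = 1.9252 bits

Marginal of Y (column sums):
  P(Y=0) = 0.220 + 0.063 + 0.153 + 0.061 = 0.497
  P(Y=1) = 0.061 + 0.299 + 0.056 + 0.087 = 0.503
H(X|Y) = Σ_y P(y)·H(X|Y=y):
  Y=0: P(Y=0) = 0.497, P(X|Y=0) = (220/497, 9/71, 153/497, 61/497) → H(X|Y=0) = 1.7929
  Y=1: P(Y=1) = 0.503, P(X|Y=1) = (61/503, 299/503, 56/503, 87/503) → H(X|Y=1) = 1.6056
H(X|Y) = 0.497·1.7929 + 0.503·1.6056 = 1.6987 bits

I(X;Y) = H(X) - H(X|Y) = 1.9252 - 1.6987 = 0.2265 bits

Cross-check via I(X;Y) = H(X) + H(Y) - H(X,Y): computing H(Y) from the column sums and H(X,Y) from the 8 cells in the same way gives H(Y) = 1.0000 bits and H(X,Y) = 2.6987 bits, so
I(X;Y) = 1.9252 + 1.0000 - 2.6987 = 0.2265 bits ✓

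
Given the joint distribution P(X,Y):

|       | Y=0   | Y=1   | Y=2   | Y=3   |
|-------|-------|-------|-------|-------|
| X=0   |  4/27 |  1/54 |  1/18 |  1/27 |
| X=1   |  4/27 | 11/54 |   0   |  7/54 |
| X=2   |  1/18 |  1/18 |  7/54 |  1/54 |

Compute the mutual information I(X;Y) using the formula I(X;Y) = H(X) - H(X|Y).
0.3299 bits

I(X;Y) = H(X) - H(X|Y)

Marginal of X (row sums):
  P(X=0) = 4/27 + 1/54 + 1/18 + 1/27 = 7/27
  P(X=1) = 4/27 + 11/54 + 0 + 7/54 = 13/27
  P(X=2) = 1/18 + 1/18 + 7/54 + 1/54 = 7/27
H(X) = -[(7/27)·log₂(7/27) + (13/27)·log₂(13/27) + (7/27)·log₂(7/27)]
  = 0.5049 + 0.5077 + 0.5049 = 1.5175 bits

Marginal of Y (column sums):
  P(Y=0) = 4/27 + 4/27 + 1/18 = 19/54
  P(Y=1) = 1/54 + 11/54 + 1/18 = 5/18
  P(Y=2) = 1/18 + 0 + 7/54 = 5/27
  P(Y=3) = 1/27 + 7/54 + 1/54 = 5/27
H(X|Y) = Σ_y P(y)·H(X|Y=y):
  Y=0: P(Y=0) = 19/54, P(X|Y=0) = (8/19, 8/19, 3/19) → H(X|Y=0) = 1.4714
  Y=1: P(Y=1) = 5/18, P(X|Y=1) = (1/15, 11/15, 1/5) → H(X|Y=1) = 1.0530
  Y=2: P(Y=2) = 5/27, P(X|Y=2) = (3/10, 0, 7/10) → H(X|Y=2) = 0.8813
  Y=3: P(Y=3) = 5/27, P(X|Y=3) = (1/5, 7/10, 1/10) → H(X|Y=3) = 1.1568
H(X|Y) = (19/54)·1.4714 + (5/18)·1.0530 + (5/27)·0.8813 + (5/27)·1.1568 = 1.1876 bits

I(X;Y) = H(X) - H(X|Y) = 1.5175 - 1.1876 = 0.3299 bits

Cross-check via I(X;Y) = H(X) + H(Y) - H(X,Y): computing H(Y) from the column sums and H(X,Y) from the 12 cells in the same way gives H(Y) = 1.9447 bits and H(X,Y) = 3.1323 bits, so
I(X;Y) = 1.5175 + 1.9447 - 3.1323 = 0.3299 bits ✓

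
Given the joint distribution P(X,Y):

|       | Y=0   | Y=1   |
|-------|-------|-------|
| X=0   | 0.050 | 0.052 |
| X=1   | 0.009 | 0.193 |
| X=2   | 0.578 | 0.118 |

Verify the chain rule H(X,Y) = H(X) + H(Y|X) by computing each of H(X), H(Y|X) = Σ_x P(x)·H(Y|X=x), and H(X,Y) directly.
H(X) = 1.1659 bits, H(Y|X) = 0.6121 bits, H(X,Y) = 1.7780 bits

Marginal of X (row sums):
  P(X=0) = 0.050 + 0.052 = 0.102
  P(X=1) = 0.009 + 0.193 = 0.202
  P(X=2) = 0.578 + 0.118 = 0.696
H(X) = -[0.102·log₂(0.102) + 0.202·log₂(0.202) + 0.696·log₂(0.696)]
  = 0.3359226 + 0.4661297 + 0.3638972 = 1.1659 bits

H(Y|X) = Σ_x P(x)·H(Y|X=x):
  X=0: P(X=0) = 0.102, P(Y|X=0) = (25/51, 26/51) → H(Y|X=0) = 0.9997226
  X=1: P(X=1) = 0.202, P(Y|X=1) = (9/202, 193/202) → H(Y|X=1) = 0.2627980
  X=2: P(X=2) = 0.696, P(Y|X=2) = (289/348, 59/348) → H(Y|X=2) = 0.6566519
H(Y|X) = 0.102·0.9997226 + 0.202·0.2627980 + 0.696·0.6566519 = 0.6121 bits

H(X,Y) = -Σ_{x,y} P(x,y) log₂ P(x,y). Per-cell terms -P(x,y)·log₂P(x,y):
  X=0: 0.2160964, 0.2217979
  X=1: 0.0611627, 0.4580522
  X=2: 0.4571163, 0.3638107
Sum of the 6 terms: H(X,Y) = 1.7780 bits

Chain rule check:
  H(X) + H(Y|X) = 1.1659 + 0.6121 = 1.7780 bits
  H(X,Y) = 1.7780 bits
✓ Chain rule verified.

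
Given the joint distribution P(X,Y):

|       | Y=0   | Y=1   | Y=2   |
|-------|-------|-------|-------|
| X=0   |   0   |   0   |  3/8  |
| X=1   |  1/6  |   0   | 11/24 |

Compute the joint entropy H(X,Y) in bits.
1.4773 bits

H(X,Y) = -Σ_{x,y} P(x,y) log₂ P(x,y). Per-cell terms -P(x,y)·log₂P(x,y):
  X=0: 0.0000, 0.0000, 0.5306
  X=1: 0.4308, 0.0000, 0.5159
  (cells with P = 0 contribute 0)
Sum of the 6 terms: H(X,Y) = 1.4773 bits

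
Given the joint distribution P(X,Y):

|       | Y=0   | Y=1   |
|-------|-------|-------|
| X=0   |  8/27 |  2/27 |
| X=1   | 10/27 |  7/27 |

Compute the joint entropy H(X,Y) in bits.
1.8337 bits

H(X,Y) = -Σ_{x,y} P(x,y) log₂ P(x,y). Per-cell terms -P(x,y)·log₂P(x,y):
  X=0: 0.5200, 0.2781
  X=1: 0.5307, 0.5049
Sum of the 4 terms: H(X,Y) = 1.8337 bits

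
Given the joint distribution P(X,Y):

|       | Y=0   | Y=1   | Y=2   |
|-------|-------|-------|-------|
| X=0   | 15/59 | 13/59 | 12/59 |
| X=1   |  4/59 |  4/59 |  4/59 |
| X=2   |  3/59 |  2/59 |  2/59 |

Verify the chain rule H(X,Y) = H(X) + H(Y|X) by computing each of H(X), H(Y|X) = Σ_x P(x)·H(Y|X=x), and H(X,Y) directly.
H(X) = 1.2123 bits, H(Y|X) = 1.5774 bits, H(X,Y) = 2.7897 bits

Marginal of X (row sums):
  P(X=0) = 15/59 + 13/59 + 12/59 = 40/59
  P(X=1) = 4/59 + 4/59 + 4/59 = 12/59
  P(X=2) = 3/59 + 2/59 + 2/59 = 7/59
H(X) = -[(40/59)·log₂(40/59) + (12/59)·log₂(12/59) + (7/59)·log₂(7/59)]
  = 0.38015 + 0.46732 + 0.36486 = 1.2123 bits

H(Y|X) = Σ_x P(x)·H(Y|X=x):
  X=0: P(X=0) = 40/59, P(Y|X=0) = (3/8, 13/40, 3/10) → H(Y|X=0) = 1.57871
  X=1: P(X=1) = 12/59, P(Y|X=1) = (1/3, 1/3, 1/3) → H(Y|X=1) = 1.58496
  X=2: P(X=2) = 7/59, P(Y|X=2) = (3/7, 2/7, 2/7) → H(Y|X=2) = 1.55666
H(Y|X) = (40/59)·1.57871 + (12/59)·1.58496 + (7/59)·1.55666 = 1.5774 bits

H(X,Y) = -Σ_{x,y} P(x,y) log₂ P(x,y). Per-cell terms -P(x,y)·log₂P(x,y):
  X=0: 0.50231, 0.48082, 0.46732
  X=1: 0.26323, 0.26323, 0.26323
  X=2: 0.21853, 0.16551, 0.16551
Sum of the 9 terms: H(X,Y) = 2.7897 bits

Chain rule check:
  H(X) + H(Y|X) = 1.2123 + 1.5774 = 2.7897 bits
  H(X,Y) = 2.7897 bits
✓ Chain rule verified.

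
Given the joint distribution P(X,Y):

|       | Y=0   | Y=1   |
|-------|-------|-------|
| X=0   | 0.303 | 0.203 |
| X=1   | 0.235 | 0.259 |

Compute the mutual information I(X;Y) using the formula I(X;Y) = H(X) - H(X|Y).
0.0110 bits

I(X;Y) = H(X) - H(X|Y)

Marginal of X (row sums):
  P(X=0) = 0.303 + 0.203 = 0.506
  P(X=1) = 0.235 + 0.259 = 0.494
H(X) = -[0.506·log₂(0.506) + 0.494·log₂(0.494)]
  = 0.4973 + 0.5026 = 0.9999 bits

Marginal of Y (column sums):
  P(Y=0) = 0.303 + 0.235 = 0.538
  P(Y=1) = 0.203 + 0.259 = 0.462
H(X|Y) = Σ_y P(y)·H(X|Y=y):
  Y=0: P(Y=0) = 0.538, P(X|Y=0) = (303/538, 235/538) → H(X|Y=0) = 0.9884
  Y=1: P(Y=1) = 0.462, P(X|Y=1) = (29/66, 37/66) → H(X|Y=1) = 0.9894
H(X|Y) = 0.538·0.9884 + 0.462·0.9894 = 0.9889 bits

I(X;Y) = H(X) - H(X|Y) = 0.9999 - 0.9889 = 0.0110 bits

Cross-check via I(X;Y) = H(X) + H(Y) - H(X,Y): computing H(Y) from the column sums and H(X,Y) from the 4 cells in the same way gives H(Y) = 0.9958 bits and H(X,Y) = 1.9847 bits, so
I(X;Y) = 0.9999 + 0.9958 - 1.9847 = 0.0110 bits ✓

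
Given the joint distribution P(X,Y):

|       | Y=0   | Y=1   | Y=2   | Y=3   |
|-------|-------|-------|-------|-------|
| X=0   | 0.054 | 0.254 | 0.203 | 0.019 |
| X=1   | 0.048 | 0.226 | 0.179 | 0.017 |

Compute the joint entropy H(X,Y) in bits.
2.5446 bits

H(X,Y) = -Σ_{x,y} P(x,y) log₂ P(x,y). Per-cell terms -P(x,y)·log₂P(x,y):
  X=0: 0.2274, 0.5022, 0.4670, 0.1086
  X=1: 0.2103, 0.4849, 0.4443, 0.0999
Sum of the 8 terms: H(X,Y) = 2.5446 bits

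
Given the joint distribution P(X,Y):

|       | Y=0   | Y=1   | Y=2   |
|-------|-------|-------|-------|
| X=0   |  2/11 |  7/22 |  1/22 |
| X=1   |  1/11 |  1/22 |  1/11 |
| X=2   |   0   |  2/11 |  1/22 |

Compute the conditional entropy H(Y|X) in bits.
1.2085 bits

H(Y|X) = H(X,Y) - H(X)

H(X,Y) = -Σ_{x,y} P(x,y) log₂ P(x,y). Per-cell terms -P(x,y)·log₂P(x,y):
  X=0: 0.44717, 0.52566, 0.20270
  X=1: 0.31449, 0.20270, 0.31449
  X=2: 0.00000, 0.44717, 0.20270
  (cells with P = 0 contribute 0)
Sum of the 9 terms: H(X,Y) = 2.6571 bits

Marginal of X (row sums):
  P(X=0) = 2/11 + 7/22 + 1/22 = 6/11
  P(X=1) = 1/11 + 1/22 + 1/11 = 5/22
  P(X=2) = 0 + 2/11 + 1/22 = 5/22
H(X) = -[(6/11)·log₂(6/11) + (5/22)·log₂(5/22) + (5/22)·log₂(5/22)]
  = 0.47698 + 0.48580 + 0.48580 = 1.4486 bits

H(Y|X) = H(X,Y) - H(X) = 2.6571 - 1.4486 = 1.2085 bits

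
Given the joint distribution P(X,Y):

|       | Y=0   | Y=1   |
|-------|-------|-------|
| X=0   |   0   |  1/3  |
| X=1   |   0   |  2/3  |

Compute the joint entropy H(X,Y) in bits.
0.9183 bits

H(X,Y) = -Σ_{x,y} P(x,y) log₂ P(x,y). Per-cell terms -P(x,y)·log₂P(x,y):
  X=0: 0.0000, 0.5283
  X=1: 0.0000, 0.3900
  (cells with P = 0 contribute 0)
Sum of the 4 terms: H(X,Y) = 0.9183 bits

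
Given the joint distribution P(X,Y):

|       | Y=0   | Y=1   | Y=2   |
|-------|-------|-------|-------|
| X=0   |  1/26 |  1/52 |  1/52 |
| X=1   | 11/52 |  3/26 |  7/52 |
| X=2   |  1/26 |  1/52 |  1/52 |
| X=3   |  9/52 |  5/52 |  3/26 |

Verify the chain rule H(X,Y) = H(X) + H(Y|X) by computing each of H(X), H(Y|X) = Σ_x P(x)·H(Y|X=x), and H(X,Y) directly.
H(X) = 1.6143 bits, H(Y|X) = 1.5310 bits, H(X,Y) = 3.1454 bits

Marginal of X (row sums):
  P(X=0) = 1/26 + 1/52 + 1/52 = 1/13
  P(X=1) = 11/52 + 3/26 + 7/52 = 6/13
  P(X=2) = 1/26 + 1/52 + 1/52 = 1/13
  P(X=3) = 9/52 + 5/52 + 3/26 = 5/13
H(X) = -[(1/13)·log₂(1/13) + (6/13)·log₂(6/13) + (1/13)·log₂(1/13) + (5/13)·log₂(5/13)]
  = 0.28465 + 0.51484 + 0.28465 + 0.53020 = 1.6143 bits

H(Y|X) = Σ_x P(x)·H(Y|X=x):
  X=0: P(X=0) = 1/13, P(Y|X=0) = (1/2, 1/4, 1/4) → H(Y|X=0) = 1.50000
  X=1: P(X=1) = 6/13, P(Y|X=1) = (11/24, 1/4, 7/24) → H(Y|X=1) = 1.53434
  X=2: P(X=2) = 1/13, P(Y|X=2) = (1/2, 1/4, 1/4) → H(Y|X=2) = 1.50000
  X=3: P(X=3) = 5/13, P(Y|X=3) = (9/20, 1/4, 3/10) → H(Y|X=3) = 1.53949
H(Y|X) = (1/13)·1.50000 + (6/13)·1.53434 + (1/13)·1.50000 + (5/13)·1.53949 = 1.5310 bits

H(X,Y) = -Σ_{x,y} P(x,y) log₂ P(x,y). Per-cell terms -P(x,y)·log₂P(x,y):
  X=0: 0.18079, 0.10962, 0.10962
  X=1: 0.47406, 0.35948, 0.38945
  X=2: 0.18079, 0.10962, 0.10962
  X=3: 0.43797, 0.32486, 0.35948
Sum of the 12 terms: H(X,Y) = 3.1454 bits

Chain rule check:
  H(X) + H(Y|X) = 1.6143 + 1.5310 = 3.1453 bits
  H(X,Y) = 3.1454 bits
✓ Chain rule verified (Δ = 0.0001 is 4-dp rounding noise: each of the three values was rounded independently).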